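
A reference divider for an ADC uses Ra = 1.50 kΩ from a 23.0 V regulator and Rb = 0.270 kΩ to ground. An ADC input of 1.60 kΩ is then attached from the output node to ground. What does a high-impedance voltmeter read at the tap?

The load sits in parallel with Rb: Rb‖R_L = (270 × 1600) / (270 + 1600) = 231.0 Ω.
V_out = 23.0 × 231.0 / (1500 + 231.0) = 23.0 × 231.0/1731 = 3.07 V.

V_out ≈ 3.07 V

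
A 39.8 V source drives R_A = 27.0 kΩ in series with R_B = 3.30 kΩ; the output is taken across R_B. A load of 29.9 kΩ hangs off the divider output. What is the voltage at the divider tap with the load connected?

The load sits in parallel with R_B: R_B‖R_L = (3.30 × 29.9) / (3.30 + 29.9) = 2.972 kΩ.
V_out = 39.8 × 2.972 / (27.0 + 2.972) = 39.8 × 2.972/29.97 = 3.95 V.
(Unloaded it would have been 4.33 V.)

V_out ≈ 3.95 V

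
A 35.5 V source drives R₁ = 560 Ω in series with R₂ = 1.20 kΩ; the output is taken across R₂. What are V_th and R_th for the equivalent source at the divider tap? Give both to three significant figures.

V_th is the open-circuit tap voltage: 35.5 × 1200/(560 + 1200) = 24.2 V.
With the supply zeroed, R₁ and R₂ appear in parallel from the tap: R_th = R₁‖R₂ = (560 × 1200)/1760 = 382 Ω.

V_th = 24.2 V, R_th = 382 Ω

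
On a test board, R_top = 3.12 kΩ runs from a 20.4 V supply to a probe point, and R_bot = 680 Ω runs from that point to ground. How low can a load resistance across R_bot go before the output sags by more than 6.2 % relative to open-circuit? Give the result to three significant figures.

Output resistance R_th = R_top‖R_bot = (3120 × 680)/3800 = 558.3 Ω.
The fractional drop is R_th/(R_th + R_L); requiring this ≤ 0.0620 gives R_L ≥ R_th(1/0.0620 − 1) = 558.3 × 15.13 = 8.45 kΩ.

R_L(min) ≈ 8.45 kΩ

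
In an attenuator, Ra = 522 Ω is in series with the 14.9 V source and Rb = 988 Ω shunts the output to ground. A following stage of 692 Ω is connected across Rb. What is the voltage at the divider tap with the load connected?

The load sits in parallel with Rb: Rb‖R_L = (988 × 692) / (988 + 692) = 407.0 Ω.
V_out = 14.9 × 407.0 / (522 + 407.0) = 14.9 × 407.0/929.0 = 6.53 V.

V_out ≈ 6.53 V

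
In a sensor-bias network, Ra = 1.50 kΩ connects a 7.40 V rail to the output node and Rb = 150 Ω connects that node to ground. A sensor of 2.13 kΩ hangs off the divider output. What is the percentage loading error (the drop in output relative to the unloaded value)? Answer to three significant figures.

6.02 %

The divider's output (Thévenin) resistance is Ra‖Rb = 136.4 Ω.
Fractional drop under load = R_th/(R_th + R_L) = 136.4 / (136.4 + 2130) = 0.06017.
So the output falls by 6.02 %.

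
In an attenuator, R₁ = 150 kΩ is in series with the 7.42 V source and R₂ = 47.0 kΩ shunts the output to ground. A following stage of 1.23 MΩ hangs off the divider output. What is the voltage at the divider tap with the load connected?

The load sits in parallel with R₂: R₂‖R_L = (47.0 × 1230) / (47.0 + 1230) = 45.27 kΩ.
V_out = 7.42 × 45.27 / (150 + 45.27) = 7.42 × 45.27/195.3 = 1.72 V.

V_out ≈ 1.72 V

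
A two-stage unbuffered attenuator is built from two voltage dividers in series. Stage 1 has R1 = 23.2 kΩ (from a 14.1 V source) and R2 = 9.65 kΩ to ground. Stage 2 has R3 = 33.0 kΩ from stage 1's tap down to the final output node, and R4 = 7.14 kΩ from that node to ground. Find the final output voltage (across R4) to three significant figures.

Stage 2 presents R3+R4 = 40.14 kΩ as a load on stage 1's tap.
Stage 1's lower leg becomes R2‖(R3+R4) = 7.780 kΩ, so V_mid = 14.1 × 7.780/30.98 = 3.541 V.
Stage 2 is itself unloaded: V_out = V_mid × R4/(R3+R4) = 3.541 × 7.14/40.14 = 0.630 V.

V_out ≈ 0.630 V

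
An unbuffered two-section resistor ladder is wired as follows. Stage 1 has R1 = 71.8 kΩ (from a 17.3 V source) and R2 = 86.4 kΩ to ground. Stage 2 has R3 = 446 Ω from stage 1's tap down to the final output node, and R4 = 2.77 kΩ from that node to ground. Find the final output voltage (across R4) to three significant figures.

V_out ≈ 0.617 V

Stage 2 presents R3+R4 = 3216 Ω as a load on stage 1's tap.
Stage 1's lower leg becomes R2‖(R3+R4) = 3101 Ω, so V_mid = 17.3 × 3101/74900 = 0.7162 V.
Stage 2 is itself unloaded: V_out = V_mid × R4/(R3+R4) = 0.7162 × 2770/3216 = 0.617 V.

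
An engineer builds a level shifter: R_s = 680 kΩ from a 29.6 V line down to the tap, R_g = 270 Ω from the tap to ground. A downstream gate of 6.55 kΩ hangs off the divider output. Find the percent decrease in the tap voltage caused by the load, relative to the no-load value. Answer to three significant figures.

The divider's output (Thévenin) resistance is R_s‖R_g = 269.9 Ω.
Fractional drop under load = R_th/(R_th + R_L) = 269.9 / (269.9 + 6550) = 0.03957.
So the output falls by 3.96 %.

3.96 %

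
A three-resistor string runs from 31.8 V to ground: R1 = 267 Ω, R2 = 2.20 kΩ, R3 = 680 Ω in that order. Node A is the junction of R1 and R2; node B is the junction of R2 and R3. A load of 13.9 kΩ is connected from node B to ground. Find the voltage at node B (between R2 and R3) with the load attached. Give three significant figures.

At node B, R3 is in parallel with the load: R3‖R_L = 648.3 Ω.
Below node A the resistance is R2 + (R3‖R_L) = 2848 Ω, so V_A = 31.8 × 2848/3115 = 29.07 V.
Then V_B = V_A × (R3‖R_L)/(R2 + R3‖R_L) = 29.07 × 648.3/2848 = 6.62 V.

V ≈ 6.62 V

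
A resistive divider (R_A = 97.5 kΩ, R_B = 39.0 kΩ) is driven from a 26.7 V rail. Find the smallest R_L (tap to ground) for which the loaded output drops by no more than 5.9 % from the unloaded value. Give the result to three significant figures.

R_L(min) ≈ 444 kΩ

Output resistance R_th = R_A‖R_B = (97.5 × 39.0)/136.5 = 27.86 kΩ.
The fractional drop is R_th/(R_th + R_L); requiring this ≤ 0.0590 gives R_L ≥ R_th(1/0.0590 − 1) = 27.86 × 15.95 = 444 kΩ.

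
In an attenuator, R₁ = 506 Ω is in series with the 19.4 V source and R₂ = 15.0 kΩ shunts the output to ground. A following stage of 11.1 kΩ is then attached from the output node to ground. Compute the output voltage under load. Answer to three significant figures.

V_out ≈ 18.0 V

The load sits in parallel with R₂: R₂‖R_L = (15000 × 11100) / (15000 + 11100) = 6379 Ω.
V_out = 19.4 × 6379 / (506 + 6379) = 19.4 × 6379/6885 = 18.0 V.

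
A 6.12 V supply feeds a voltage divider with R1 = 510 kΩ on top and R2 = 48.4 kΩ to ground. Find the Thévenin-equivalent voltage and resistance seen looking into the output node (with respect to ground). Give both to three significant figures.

V_th is the open-circuit tap voltage: 6.12 × 48.4/(510 + 48.4) = 0.530 V.
With the supply zeroed, R1 and R2 appear in parallel from the tap: R_th = R1‖R2 = (510 × 48.4)/558.4 = 44.2 kΩ.

V_th = 0.530 V, R_th = 44.2 kΩ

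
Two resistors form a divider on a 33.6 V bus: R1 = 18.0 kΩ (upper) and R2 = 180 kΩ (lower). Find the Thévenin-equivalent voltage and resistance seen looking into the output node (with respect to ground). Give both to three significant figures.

V_th is the open-circuit tap voltage: 33.6 × 180/(18.0 + 180) = 30.5 V.
With the supply zeroed, R1 and R2 appear in parallel from the tap: R_th = R1‖R2 = (18.0 × 180)/198.0 = 16.4 kΩ.

V_th = 30.5 V, R_th = 16.4 kΩ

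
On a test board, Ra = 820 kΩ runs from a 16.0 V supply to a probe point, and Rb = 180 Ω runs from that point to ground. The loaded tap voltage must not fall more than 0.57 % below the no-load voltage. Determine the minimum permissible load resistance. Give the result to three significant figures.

R_L(min) ≈ 31.4 kΩ

Output resistance R_th = Ra‖Rb = (820000 × 180)/820200 = 180.0 Ω.
The fractional drop is R_th/(R_th + R_L); requiring this ≤ 0.00570 gives R_L ≥ R_th(1/0.00570 − 1) = 180.0 × 174.4 = 31.4 kΩ.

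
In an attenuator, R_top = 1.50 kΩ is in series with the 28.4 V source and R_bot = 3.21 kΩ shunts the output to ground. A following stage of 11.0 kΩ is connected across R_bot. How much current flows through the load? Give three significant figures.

R_bot‖R_L = 2.485 kΩ; V_out = 28.4 × 2.485/3.985 = 17.71 V.
I_L = V_out / R_L = 17.71 / 11.0 kΩ = 1.61 mA.

I_L ≈ 1.61 mA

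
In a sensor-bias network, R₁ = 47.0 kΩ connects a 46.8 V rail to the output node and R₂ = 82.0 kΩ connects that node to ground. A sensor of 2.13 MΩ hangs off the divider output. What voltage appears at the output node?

The load sits in parallel with R₂: R₂‖R_L = (82.0 × 2130) / (82.0 + 2130) = 78.96 kΩ.
V_out = 46.8 × 78.96 / (47.0 + 78.96) = 46.8 × 78.96/126.0 = 29.3 V.

V_out ≈ 29.3 V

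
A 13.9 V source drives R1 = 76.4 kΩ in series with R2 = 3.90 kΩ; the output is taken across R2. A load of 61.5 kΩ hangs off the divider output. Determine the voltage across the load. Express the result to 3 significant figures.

The load sits in parallel with R2: R2‖R_L = (3.90 × 61.5) / (3.90 + 61.5) = 3.667 kΩ.
V_out = 13.9 × 3.667 / (76.4 + 3.667) = 13.9 × 3.667/80.07 = 0.637 V.

V_out ≈ 0.637 V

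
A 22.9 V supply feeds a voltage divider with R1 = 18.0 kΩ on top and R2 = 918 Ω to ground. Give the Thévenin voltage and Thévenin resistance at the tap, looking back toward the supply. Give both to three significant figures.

V_th is the open-circuit tap voltage: 22.9 × 918/(18000 + 918) = 1.11 V.
With the supply zeroed, R1 and R2 appear in parallel from the tap: R_th = R1‖R2 = (18000 × 918)/18920 = 873 Ω.

V_th = 1.11 V, R_th = 873 Ω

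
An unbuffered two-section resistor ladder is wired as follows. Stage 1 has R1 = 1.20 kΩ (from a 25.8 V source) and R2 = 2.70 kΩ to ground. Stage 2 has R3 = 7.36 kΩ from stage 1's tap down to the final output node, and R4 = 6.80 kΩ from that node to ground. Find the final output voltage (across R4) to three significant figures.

V_out ≈ 8.10 V

Stage 2 presents R3+R4 = 14.16 kΩ as a load on stage 1's tap.
Stage 1's lower leg becomes R2‖(R3+R4) = 2.268 kΩ, so V_mid = 25.8 × 2.268/3.468 = 16.87 V.
Stage 2 is itself unloaded: V_out = V_mid × R4/(R3+R4) = 16.87 × 6.80/14.16 = 8.10 V.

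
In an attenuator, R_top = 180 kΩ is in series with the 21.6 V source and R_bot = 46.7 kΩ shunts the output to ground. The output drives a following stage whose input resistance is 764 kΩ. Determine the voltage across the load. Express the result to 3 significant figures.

The load sits in parallel with R_bot: R_bot‖R_L = (46.7 × 764) / (46.7 + 764) = 44.01 kΩ.
V_out = 21.6 × 44.01 / (180 + 44.01) = 21.6 × 44.01/224.0 = 4.24 V.
(Unloaded it would have been 4.45 V.)

V_out ≈ 4.24 V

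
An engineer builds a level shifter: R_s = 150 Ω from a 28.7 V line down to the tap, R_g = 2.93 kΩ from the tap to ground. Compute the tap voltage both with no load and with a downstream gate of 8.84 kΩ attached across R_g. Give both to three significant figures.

Open-circuit: V = 28.7 × 2930/(150 + 2930) = 27.3 V.
With the load, R_g becomes R_g‖R_L = 2201 Ω, so V = 28.7 × 2201/2351 = 26.9 V.

Unloaded: 27.3 V; loaded: 26.9 V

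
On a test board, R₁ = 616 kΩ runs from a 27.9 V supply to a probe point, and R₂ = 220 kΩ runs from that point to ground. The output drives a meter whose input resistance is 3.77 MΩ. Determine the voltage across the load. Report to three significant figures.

V_out ≈ 7.04 V

The load sits in parallel with R₂: R₂‖R_L = (220 × 3770) / (220 + 3770) = 207.9 kΩ.
V_out = 27.9 × 207.9 / (616 + 207.9) = 27.9 × 207.9/823.9 = 7.04 V.
(Unloaded it would have been 7.34 V.)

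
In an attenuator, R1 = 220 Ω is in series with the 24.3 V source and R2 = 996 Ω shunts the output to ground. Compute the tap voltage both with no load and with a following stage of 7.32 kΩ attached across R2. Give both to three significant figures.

Unloaded: 19.9 V; loaded: 19.4 V

Open-circuit: V = 24.3 × 996/(220 + 996) = 19.9 V.
With the load, R2 becomes R2‖R_L = 876.7 Ω, so V = 24.3 × 876.7/1097 = 19.4 V.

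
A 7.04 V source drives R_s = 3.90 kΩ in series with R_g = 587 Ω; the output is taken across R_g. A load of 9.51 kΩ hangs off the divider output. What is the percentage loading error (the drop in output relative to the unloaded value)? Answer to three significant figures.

5.09 %

The divider's output (Thévenin) resistance is R_s‖R_g = 510.2 Ω.
Fractional drop under load = R_th/(R_th + R_L) = 510.2 / (510.2 + 9510) = 0.05092.
So the output falls by 5.09 %.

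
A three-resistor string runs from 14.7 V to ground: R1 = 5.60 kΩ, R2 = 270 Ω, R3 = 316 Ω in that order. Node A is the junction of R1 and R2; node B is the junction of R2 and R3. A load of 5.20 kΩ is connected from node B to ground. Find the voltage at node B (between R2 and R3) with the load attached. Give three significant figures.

At node B, R3 is in parallel with the load: R3‖R_L = 297.9 Ω.
Below node A the resistance is R2 + (R3‖R_L) = 567.9 Ω, so V_A = 14.7 × 567.9/6168 = 1.353 V.
Then V_B = V_A × (R3‖R_L)/(R2 + R3‖R_L) = 1.353 × 297.9/567.9 = 0.710 V.

V ≈ 0.710 V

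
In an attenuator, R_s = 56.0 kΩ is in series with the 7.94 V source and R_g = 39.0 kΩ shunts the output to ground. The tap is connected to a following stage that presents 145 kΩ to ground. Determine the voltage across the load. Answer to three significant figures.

V_out ≈ 2.81 V

The load sits in parallel with R_g: R_g‖R_L = (39.0 × 145) / (39.0 + 145) = 30.73 kΩ.
V_out = 7.94 × 30.73 / (56.0 + 30.73) = 7.94 × 30.73/86.73 = 2.81 V.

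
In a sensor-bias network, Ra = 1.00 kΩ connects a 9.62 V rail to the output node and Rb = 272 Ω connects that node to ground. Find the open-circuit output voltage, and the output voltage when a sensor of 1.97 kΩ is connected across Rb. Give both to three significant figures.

Open-circuit: V = 9.62 × 272/(1000 + 272) = 2.06 V.
With the load, Rb becomes Rb‖R_L = 239.0 Ω, so V = 9.62 × 239.0/1239 = 1.86 V.

Unloaded: 2.06 V; loaded: 1.86 V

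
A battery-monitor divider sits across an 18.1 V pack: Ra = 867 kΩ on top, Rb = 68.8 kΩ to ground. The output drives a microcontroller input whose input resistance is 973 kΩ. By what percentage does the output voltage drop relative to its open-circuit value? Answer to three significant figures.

The divider's output (Thévenin) resistance is Ra‖Rb = 63.74 kΩ.
Fractional drop under load = R_th/(R_th + R_L) = 63.74 / (63.74 + 973) = 0.06148.
So the output falls by 6.15 %.

6.15 %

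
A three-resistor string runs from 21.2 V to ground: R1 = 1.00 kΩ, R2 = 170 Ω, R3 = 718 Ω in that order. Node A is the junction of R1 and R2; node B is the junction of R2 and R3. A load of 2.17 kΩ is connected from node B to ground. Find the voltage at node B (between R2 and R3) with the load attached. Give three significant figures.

V ≈ 6.69 V

At node B, R3 is in parallel with the load: R3‖R_L = 539.5 Ω.
Below node A the resistance is R2 + (R3‖R_L) = 709.5 Ω, so V_A = 21.2 × 709.5/1709 = 8.799 V.
Then V_B = V_A × (R3‖R_L)/(R2 + R3‖R_L) = 8.799 × 539.5/709.5 = 6.69 V.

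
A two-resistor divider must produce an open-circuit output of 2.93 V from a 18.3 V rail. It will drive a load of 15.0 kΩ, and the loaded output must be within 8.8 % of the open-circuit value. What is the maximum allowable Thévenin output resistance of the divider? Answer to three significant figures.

R_th ≤ 1.45 kΩ

Loading drop = R_th/(R_th + R_L) ≤ 0.0880, so R_th ≤ R_L · ε/(1−ε) = 15.0 kΩ × 0.0880/0.9120 = 1.45 kΩ.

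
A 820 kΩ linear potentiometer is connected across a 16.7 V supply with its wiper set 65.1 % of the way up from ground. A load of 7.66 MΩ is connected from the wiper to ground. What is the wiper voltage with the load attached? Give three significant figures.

V ≈ 10.6 V

The wiper splits the pot into (1−α)R = 286.2 kΩ above and αR = 533.8 kΩ below.
Lower section ‖ load = 499.0 kΩ.
V_wiper = 16.7 × 499.0/(286.2 + 499.0) = 10.6 V.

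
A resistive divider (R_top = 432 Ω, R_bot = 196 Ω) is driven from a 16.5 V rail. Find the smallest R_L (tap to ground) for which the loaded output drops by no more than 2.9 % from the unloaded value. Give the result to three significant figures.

Output resistance R_th = R_top‖R_bot = (432 × 196)/628.0 = 134.8 Ω.
The fractional drop is R_th/(R_th + R_L); requiring this ≤ 0.0290 gives R_L ≥ R_th(1/0.0290 − 1) = 134.8 × 33.48 = 4.51 kΩ.

R_L(min) ≈ 4.51 kΩ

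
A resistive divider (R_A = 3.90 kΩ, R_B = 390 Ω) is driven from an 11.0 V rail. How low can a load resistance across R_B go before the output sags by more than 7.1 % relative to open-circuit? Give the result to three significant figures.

R_L(min) ≈ 4.64 kΩ

Output resistance R_th = R_A‖R_B = (3900 × 390)/4290 = 354.5 Ω.
The fractional drop is R_th/(R_th + R_L); requiring this ≤ 0.0710 gives R_L ≥ R_th(1/0.0710 − 1) = 354.5 × 13.08 = 4.64 kΩ.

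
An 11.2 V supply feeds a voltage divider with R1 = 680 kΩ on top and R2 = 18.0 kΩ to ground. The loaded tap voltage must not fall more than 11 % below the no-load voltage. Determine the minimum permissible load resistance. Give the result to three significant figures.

R_L(min) ≈ 142 kΩ

Output resistance R_th = R1‖R2 = (680 × 18.0)/698.0 = 17.54 kΩ.
The fractional drop is R_th/(R_th + R_L); requiring this ≤ 0.110 gives R_L ≥ R_th(1/0.110 − 1) = 17.54 × 8.091 = 142 kΩ.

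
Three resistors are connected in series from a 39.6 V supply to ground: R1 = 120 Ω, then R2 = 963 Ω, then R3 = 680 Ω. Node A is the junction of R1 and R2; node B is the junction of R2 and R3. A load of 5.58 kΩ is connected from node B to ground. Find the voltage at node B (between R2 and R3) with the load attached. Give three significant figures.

V ≈ 14.2 V

At node B, R3 is in parallel with the load: R3‖R_L = 606.1 Ω.
Below node A the resistance is R2 + (R3‖R_L) = 1569 Ω, so V_A = 39.6 × 1569/1689 = 36.79 V.
Then V_B = V_A × (R3‖R_L)/(R2 + R3‖R_L) = 36.79 × 606.1/1569 = 14.2 V.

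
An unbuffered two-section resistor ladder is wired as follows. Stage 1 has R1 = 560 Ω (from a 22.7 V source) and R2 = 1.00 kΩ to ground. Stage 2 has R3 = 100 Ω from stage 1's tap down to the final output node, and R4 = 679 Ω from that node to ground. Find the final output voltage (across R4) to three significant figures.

V_out ≈ 8.68 V

Stage 2 presents R3+R4 = 779.0 Ω as a load on stage 1's tap.
Stage 1's lower leg becomes R2‖(R3+R4) = 437.9 Ω, so V_mid = 22.7 × 437.9/997.9 = 9.961 V.
Stage 2 is itself unloaded: V_out = V_mid × R4/(R3+R4) = 9.961 × 679/779.0 = 8.68 V.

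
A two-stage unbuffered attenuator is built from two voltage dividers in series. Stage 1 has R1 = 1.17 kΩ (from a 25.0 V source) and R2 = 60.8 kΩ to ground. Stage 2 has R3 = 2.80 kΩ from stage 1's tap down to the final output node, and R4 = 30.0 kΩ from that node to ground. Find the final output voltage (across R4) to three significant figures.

V_out ≈ 21.7 V

Stage 2 presents R3+R4 = 32.80 kΩ as a load on stage 1's tap.
Stage 1's lower leg becomes R2‖(R3+R4) = 21.31 kΩ, so V_mid = 25.0 × 21.31/22.48 = 23.70 V.
Stage 2 is itself unloaded: V_out = V_mid × R4/(R3+R4) = 23.70 × 30.0/32.80 = 21.7 V.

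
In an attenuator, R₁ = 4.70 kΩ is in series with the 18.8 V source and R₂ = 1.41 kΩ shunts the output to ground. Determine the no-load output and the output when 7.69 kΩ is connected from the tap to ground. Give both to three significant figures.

Unloaded: 4.34 V; loaded: 3.80 V

Open-circuit: V = 18.8 × 1.41/(4.70 + 1.41) = 4.34 V.
With the load, R₂ becomes R₂‖R_L = 1.192 kΩ, so V = 18.8 × 1.192/5.892 = 3.80 V.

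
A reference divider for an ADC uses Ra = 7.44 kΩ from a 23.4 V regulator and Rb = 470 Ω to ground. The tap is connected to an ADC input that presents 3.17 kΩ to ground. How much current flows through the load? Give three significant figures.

Rb‖R_L = 409.3 Ω; V_out = 23.4 × 409.3/7849 = 1.220 V.
I_L = V_out / R_L = 1.220 / 3.17 kΩ = 0.385 mA.

I_L ≈ 0.385 mA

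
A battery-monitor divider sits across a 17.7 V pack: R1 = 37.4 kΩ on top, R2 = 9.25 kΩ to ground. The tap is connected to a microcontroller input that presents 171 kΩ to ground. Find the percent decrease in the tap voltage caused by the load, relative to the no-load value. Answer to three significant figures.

The divider's output (Thévenin) resistance is R1‖R2 = 7.416 kΩ.
Fractional drop under load = R_th/(R_th + R_L) = 7.416 / (7.416 + 171) = 0.04157.
So the output falls by 4.16 %.

4.16 %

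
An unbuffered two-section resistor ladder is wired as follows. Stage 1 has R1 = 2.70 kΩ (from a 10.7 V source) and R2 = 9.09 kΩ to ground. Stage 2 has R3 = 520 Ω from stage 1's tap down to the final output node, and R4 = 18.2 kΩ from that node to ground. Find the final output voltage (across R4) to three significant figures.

V_out ≈ 7.22 V

Stage 2 presents R3+R4 = 18720 Ω as a load on stage 1's tap.
Stage 1's lower leg becomes R2‖(R3+R4) = 6119 Ω, so V_mid = 10.7 × 6119/8819 = 7.424 V.
Stage 2 is itself unloaded: V_out = V_mid × R4/(R3+R4) = 7.424 × 18200/18720 = 7.22 V.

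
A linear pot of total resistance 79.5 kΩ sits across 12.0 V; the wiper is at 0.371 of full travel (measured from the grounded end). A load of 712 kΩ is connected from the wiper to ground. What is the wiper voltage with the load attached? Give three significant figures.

V ≈ 4.34 V

The wiper splits the pot into (1−α)R = 50.01 kΩ above and αR = 29.49 kΩ below.
Lower section ‖ load = 28.32 kΩ.
V_wiper = 12.0 × 28.32/(50.01 + 28.32) = 4.34 V.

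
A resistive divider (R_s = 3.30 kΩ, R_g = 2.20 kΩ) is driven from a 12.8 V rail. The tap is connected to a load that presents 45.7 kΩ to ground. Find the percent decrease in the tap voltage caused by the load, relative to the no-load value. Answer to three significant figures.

The divider's output (Thévenin) resistance is R_s‖R_g = 1.320 kΩ.
Fractional drop under load = R_th/(R_th + R_L) = 1.320 / (1.320 + 45.7) = 0.02807.
So the output falls by 2.81 %.

2.81 %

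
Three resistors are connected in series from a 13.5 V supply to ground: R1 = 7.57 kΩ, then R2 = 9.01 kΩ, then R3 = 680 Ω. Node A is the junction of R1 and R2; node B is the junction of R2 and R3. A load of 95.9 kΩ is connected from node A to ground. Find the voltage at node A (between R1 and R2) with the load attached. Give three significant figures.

Below node A the series string R2+R3 = 9690 Ω sits in parallel with the 95900 Ω load: 8801 Ω.
V_A = 13.5 × 8801/(7570 + 8801) = 7.26 V.

V ≈ 7.26 V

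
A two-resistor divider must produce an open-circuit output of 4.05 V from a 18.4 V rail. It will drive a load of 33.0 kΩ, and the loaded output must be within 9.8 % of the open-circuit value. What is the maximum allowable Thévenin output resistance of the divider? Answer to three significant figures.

Loading drop = R_th/(R_th + R_L) ≤ 0.0980, so R_th ≤ R_L · ε/(1−ε) = 33.0 kΩ × 0.0980/0.9020 = 3.59 kΩ.
(Any R1, R2 with R2/(R1+R2) = 0.220 and R1‖R2 ≤ 3.59 kΩ will meet the spec.)

R_th ≤ 3.59 kΩ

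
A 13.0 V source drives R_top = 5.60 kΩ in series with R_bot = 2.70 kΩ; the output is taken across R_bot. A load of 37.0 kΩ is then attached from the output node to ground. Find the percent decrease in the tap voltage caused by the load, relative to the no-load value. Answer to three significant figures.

4.69 %

The divider's output (Thévenin) resistance is R_top‖R_bot = 1.822 kΩ.
Fractional drop under load = R_th/(R_th + R_L) = 1.822 / (1.822 + 37.0) = 0.04692.
So the output falls by 4.69 %.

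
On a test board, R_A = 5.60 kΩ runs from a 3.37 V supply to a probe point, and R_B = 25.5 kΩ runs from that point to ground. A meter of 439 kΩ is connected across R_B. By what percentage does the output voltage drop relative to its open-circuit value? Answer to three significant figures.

The divider's output (Thévenin) resistance is R_A‖R_B = 4.592 kΩ.
Fractional drop under load = R_th/(R_th + R_L) = 4.592 / (4.592 + 439) = 0.01035.
So the output falls by 1.04 %.

1.04 %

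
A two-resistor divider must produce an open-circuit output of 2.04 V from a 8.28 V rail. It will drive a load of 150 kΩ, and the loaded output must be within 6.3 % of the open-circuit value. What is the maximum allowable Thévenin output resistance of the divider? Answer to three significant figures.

R_th ≤ 10.1 kΩ

Loading drop = R_th/(R_th + R_L) ≤ 0.0630, so R_th ≤ R_L · ε/(1−ε) = 150 kΩ × 0.0630/0.9370 = 10.1 kΩ.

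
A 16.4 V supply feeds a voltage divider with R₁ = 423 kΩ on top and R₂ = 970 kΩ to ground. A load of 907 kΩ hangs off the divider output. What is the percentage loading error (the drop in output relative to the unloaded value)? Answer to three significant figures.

The divider's output (Thévenin) resistance is R₁‖R₂ = 294.6 kΩ.
Fractional drop under load = R_th/(R_th + R_L) = 294.6 / (294.6 + 907) = 0.2451.
So the output falls by 24.5 %.

24.5 %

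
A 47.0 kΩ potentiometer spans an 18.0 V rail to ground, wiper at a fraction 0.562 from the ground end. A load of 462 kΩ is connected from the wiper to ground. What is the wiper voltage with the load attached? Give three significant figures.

V ≈ 9.87 V

The wiper splits the pot into (1−α)R = 20.59 kΩ above and αR = 26.41 kΩ below.
Lower section ‖ load = 24.99 kΩ.
V_wiper = 18.0 × 24.99/(20.59 + 24.99) = 9.87 V.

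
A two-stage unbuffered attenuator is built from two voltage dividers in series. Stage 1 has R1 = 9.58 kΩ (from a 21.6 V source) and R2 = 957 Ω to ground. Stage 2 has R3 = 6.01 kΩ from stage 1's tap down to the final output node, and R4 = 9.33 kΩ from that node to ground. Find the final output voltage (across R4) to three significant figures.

V_out ≈ 1.13 V

Stage 2 presents R3+R4 = 15340 Ω as a load on stage 1's tap.
Stage 1's lower leg becomes R2‖(R3+R4) = 900.8 Ω, so V_mid = 21.6 × 900.8/10480 = 1.856 V.
Stage 2 is itself unloaded: V_out = V_mid × R4/(R3+R4) = 1.856 × 9330/15340 = 1.13 V.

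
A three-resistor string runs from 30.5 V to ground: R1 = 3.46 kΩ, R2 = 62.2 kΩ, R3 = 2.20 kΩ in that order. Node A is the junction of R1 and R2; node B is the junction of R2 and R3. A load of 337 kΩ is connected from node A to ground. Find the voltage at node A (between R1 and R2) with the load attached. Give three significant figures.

Below node A the series string R2+R3 = 64.40 kΩ sits in parallel with the 337 kΩ load: 54.07 kΩ.
V_A = 30.5 × 54.07/(3.46 + 54.07) = 28.7 V.

V ≈ 28.7 V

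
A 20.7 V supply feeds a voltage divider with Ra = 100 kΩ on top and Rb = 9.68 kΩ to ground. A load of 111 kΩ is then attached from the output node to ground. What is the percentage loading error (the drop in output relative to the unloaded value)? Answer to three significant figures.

7.37 %

The divider's output (Thévenin) resistance is Ra‖Rb = 8.826 kΩ.
Fractional drop under load = R_th/(R_th + R_L) = 8.826 / (8.826 + 111) = 0.07365.
So the output falls by 7.37 %.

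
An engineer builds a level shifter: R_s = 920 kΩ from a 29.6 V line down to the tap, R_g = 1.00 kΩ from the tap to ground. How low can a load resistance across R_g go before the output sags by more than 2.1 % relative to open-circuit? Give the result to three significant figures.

R_L(min) ≈ 46.6 kΩ

Output resistance R_th = R_s‖R_g = (920000 × 1000)/921000 = 998.9 Ω.
The fractional drop is R_th/(R_th + R_L); requiring this ≤ 0.0210 gives R_L ≥ R_th(1/0.0210 − 1) = 998.9 × 46.62 = 46.6 kΩ.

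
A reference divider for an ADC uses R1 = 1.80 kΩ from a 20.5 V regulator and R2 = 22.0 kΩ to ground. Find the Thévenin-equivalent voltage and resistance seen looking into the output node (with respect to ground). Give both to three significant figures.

V_th is the open-circuit tap voltage: 20.5 × 22.0/(1.80 + 22.0) = 18.9 V.
With the supply zeroed, R1 and R2 appear in parallel from the tap: R_th = R1‖R2 = (1.80 × 22.0)/23.80 = 1.66 kΩ.

V_th = 18.9 V, R_th = 1.66 kΩ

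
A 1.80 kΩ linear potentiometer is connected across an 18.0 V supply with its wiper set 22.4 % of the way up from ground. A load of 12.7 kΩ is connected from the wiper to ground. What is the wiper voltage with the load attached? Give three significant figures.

The wiper splits the pot into (1−α)R = 1397 Ω above and αR = 403.2 Ω below.
Lower section ‖ load = 390.8 Ω.
V_wiper = 18.0 × 390.8/(1397 + 390.8) = 3.94 V.

V ≈ 3.94 V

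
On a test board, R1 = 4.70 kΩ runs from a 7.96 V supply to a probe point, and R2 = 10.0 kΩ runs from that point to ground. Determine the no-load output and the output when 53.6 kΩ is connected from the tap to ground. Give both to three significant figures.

Open-circuit: V = 7.96 × 10.0/(4.70 + 10.0) = 5.41 V.
With the load, R2 becomes R2‖R_L = 8.428 kΩ, so V = 7.96 × 8.428/13.13 = 5.11 V.

Unloaded: 5.41 V; loaded: 5.11 V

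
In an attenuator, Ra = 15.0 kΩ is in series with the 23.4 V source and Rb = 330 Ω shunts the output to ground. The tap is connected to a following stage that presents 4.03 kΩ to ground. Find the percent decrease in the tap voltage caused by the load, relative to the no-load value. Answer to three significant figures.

7.42 %

The divider's output (Thévenin) resistance is Ra‖Rb = 322.9 Ω.
Fractional drop under load = R_th/(R_th + R_L) = 322.9 / (322.9 + 4030) = 0.07418.
So the output falls by 7.42 %.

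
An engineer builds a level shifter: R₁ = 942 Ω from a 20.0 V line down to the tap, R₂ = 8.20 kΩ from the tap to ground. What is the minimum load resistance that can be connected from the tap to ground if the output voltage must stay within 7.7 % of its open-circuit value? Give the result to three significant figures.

R_L(min) ≈ 10.1 kΩ

Output resistance R_th = R₁‖R₂ = (942 × 8200)/9142 = 844.9 Ω.
The fractional drop is R_th/(R_th + R_L); requiring this ≤ 0.0770 gives R_L ≥ R_th(1/0.0770 − 1) = 844.9 × 11.99 = 10.1 kΩ.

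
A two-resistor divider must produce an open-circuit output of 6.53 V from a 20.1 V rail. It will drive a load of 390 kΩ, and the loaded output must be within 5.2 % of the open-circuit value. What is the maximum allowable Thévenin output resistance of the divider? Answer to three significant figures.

R_th ≤ 21.4 kΩ

Loading drop = R_th/(R_th + R_L) ≤ 0.0520, so R_th ≤ R_L · ε/(1−ε) = 390 kΩ × 0.0520/0.9480 = 21.4 kΩ.
(Any R1, R2 with R2/(R1+R2) = 0.325 and R1‖R2 ≤ 21.4 kΩ will meet the spec.)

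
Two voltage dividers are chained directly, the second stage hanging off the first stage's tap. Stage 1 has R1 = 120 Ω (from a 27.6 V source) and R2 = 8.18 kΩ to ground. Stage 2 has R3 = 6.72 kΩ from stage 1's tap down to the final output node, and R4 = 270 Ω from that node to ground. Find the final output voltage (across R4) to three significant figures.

V_out ≈ 1.03 V

Stage 2 presents R3+R4 = 6990 Ω as a load on stage 1's tap.
Stage 1's lower leg becomes R2‖(R3+R4) = 3769 Ω, so V_mid = 27.6 × 3769/3889 = 26.75 V.
Stage 2 is itself unloaded: V_out = V_mid × R4/(R3+R4) = 26.75 × 270/6990 = 1.03 V.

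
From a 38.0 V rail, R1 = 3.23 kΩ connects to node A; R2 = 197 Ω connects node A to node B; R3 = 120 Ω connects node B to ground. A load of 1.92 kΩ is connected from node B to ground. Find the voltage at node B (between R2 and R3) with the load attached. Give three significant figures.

At node B, R3 is in parallel with the load: R3‖R_L = 112.9 Ω.
Below node A the resistance is R2 + (R3‖R_L) = 309.9 Ω, so V_A = 38.0 × 309.9/3540 = 3.327 V.
Then V_B = V_A × (R3‖R_L)/(R2 + R3‖R_L) = 3.327 × 112.9/309.9 = 1.21 V.

V ≈ 1.21 V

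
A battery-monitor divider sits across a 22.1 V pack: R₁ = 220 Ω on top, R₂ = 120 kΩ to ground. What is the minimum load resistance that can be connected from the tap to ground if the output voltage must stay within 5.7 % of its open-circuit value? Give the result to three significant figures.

R_L(min) ≈ 3.63 kΩ

Output resistance R_th = R₁‖R₂ = (220 × 120000)/120200 = 219.6 Ω.
The fractional drop is R_th/(R_th + R_L); requiring this ≤ 0.0570 gives R_L ≥ R_th(1/0.0570 − 1) = 219.6 × 16.54 = 3.63 kΩ.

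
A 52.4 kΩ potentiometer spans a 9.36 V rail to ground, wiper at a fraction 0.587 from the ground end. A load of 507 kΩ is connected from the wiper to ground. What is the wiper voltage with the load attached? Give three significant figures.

The wiper splits the pot into (1−α)R = 21.64 kΩ above and αR = 30.76 kΩ below.
Lower section ‖ load = 29.00 kΩ.
V_wiper = 9.36 × 29.00/(21.64 + 29.00) = 5.36 V.

V ≈ 5.36 V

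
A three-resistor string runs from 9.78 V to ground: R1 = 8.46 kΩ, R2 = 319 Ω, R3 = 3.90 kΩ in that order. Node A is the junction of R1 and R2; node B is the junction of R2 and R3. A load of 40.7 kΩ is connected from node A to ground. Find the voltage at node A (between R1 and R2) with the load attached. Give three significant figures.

V ≈ 3.04 V

Below node A the series string R2+R3 = 4219 Ω sits in parallel with the 40700 Ω load: 3823 Ω.
V_A = 9.78 × 3823/(8460 + 3823) = 3.04 V.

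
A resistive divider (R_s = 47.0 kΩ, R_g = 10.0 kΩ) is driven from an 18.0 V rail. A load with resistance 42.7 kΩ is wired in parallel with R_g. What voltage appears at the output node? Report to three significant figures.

The load sits in parallel with R_g: R_g‖R_L = (10.0 × 42.7) / (10.0 + 42.7) = 8.102 kΩ.
V_out = 18.0 × 8.102 / (47.0 + 8.102) = 18.0 × 8.102/55.10 = 2.65 V.

V_out ≈ 2.65 V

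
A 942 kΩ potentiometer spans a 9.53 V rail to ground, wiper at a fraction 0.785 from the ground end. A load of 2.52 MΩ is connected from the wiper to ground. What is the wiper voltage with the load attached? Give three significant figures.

V ≈ 7.04 V

The wiper splits the pot into (1−α)R = 202.5 kΩ above and αR = 739.5 kΩ below.
Lower section ‖ load = 571.7 kΩ.
V_wiper = 9.53 × 571.7/(202.5 + 571.7) = 7.04 V.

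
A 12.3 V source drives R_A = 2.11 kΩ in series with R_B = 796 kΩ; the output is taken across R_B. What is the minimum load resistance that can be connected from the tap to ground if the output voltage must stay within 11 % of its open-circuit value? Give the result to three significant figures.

Output resistance R_th = R_A‖R_B = (2.11 × 796)/798.1 = 2.104 kΩ.
The fractional drop is R_th/(R_th + R_L); requiring this ≤ 0.110 gives R_L ≥ R_th(1/0.110 − 1) = 2.104 × 8.091 = 17.0 kΩ.

R_L(min) ≈ 17.0 kΩ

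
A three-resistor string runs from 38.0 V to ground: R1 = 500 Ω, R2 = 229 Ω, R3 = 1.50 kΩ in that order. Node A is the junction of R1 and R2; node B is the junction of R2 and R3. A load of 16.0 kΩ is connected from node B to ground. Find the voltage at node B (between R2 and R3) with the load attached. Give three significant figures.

At node B, R3 is in parallel with the load: R3‖R_L = 1371 Ω.
Below node A the resistance is R2 + (R3‖R_L) = 1600 Ω, so V_A = 38.0 × 1600/2100 = 28.95 V.
Then V_B = V_A × (R3‖R_L)/(R2 + R3‖R_L) = 28.95 × 1371/1600 = 24.8 V.

V ≈ 24.8 V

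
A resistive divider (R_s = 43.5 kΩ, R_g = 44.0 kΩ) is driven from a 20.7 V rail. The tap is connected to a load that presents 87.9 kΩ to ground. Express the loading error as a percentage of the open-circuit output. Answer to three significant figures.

19.9 %

Unloaded V = 20.7 × 44.0/87.50 = 10.41 V.
Loaded: R_g‖R_L = 29.32 kΩ, giving V = 20.7 × 29.32/72.82 = 8.335 V.
Drop = (10.41 − 8.335) / 10.41 = 19.9 %.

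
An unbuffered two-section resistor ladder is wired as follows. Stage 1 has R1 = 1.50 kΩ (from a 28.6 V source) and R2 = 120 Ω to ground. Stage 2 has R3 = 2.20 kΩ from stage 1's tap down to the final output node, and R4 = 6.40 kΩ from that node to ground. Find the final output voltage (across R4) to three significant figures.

V_out ≈ 1.56 V

Stage 2 presents R3+R4 = 8600 Ω as a load on stage 1's tap.
Stage 1's lower leg becomes R2‖(R3+R4) = 118.3 Ω, so V_mid = 28.6 × 118.3/1618 = 2.091 V.
Stage 2 is itself unloaded: V_out = V_mid × R4/(R3+R4) = 2.091 × 6400/8600 = 1.56 V.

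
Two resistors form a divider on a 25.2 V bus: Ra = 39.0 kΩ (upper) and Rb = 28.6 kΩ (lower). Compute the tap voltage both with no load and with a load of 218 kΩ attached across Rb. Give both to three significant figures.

Open-circuit: V = 25.2 × 28.6/(39.0 + 28.6) = 10.7 V.
With the load, Rb becomes Rb‖R_L = 25.28 kΩ, so V = 25.2 × 25.28/64.28 = 9.91 V.

Unloaded: 10.7 V; loaded: 9.91 V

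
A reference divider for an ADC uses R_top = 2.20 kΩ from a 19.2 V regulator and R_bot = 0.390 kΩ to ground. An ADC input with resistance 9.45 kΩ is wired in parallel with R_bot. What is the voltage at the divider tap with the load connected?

The load sits in parallel with R_bot: R_bot‖R_L = (390 × 9450) / (390 + 9450) = 374.5 Ω.
V_out = 19.2 × 374.5 / (2200 + 374.5) = 19.2 × 374.5/2575 = 2.79 V.
(Unloaded it would have been 2.89 V.)

V_out ≈ 2.79 V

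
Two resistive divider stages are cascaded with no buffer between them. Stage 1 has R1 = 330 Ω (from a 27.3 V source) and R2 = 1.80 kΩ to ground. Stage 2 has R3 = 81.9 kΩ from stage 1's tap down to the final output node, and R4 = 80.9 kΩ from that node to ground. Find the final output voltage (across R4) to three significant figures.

Stage 2 presents R3+R4 = 162800 Ω as a load on stage 1's tap.
Stage 1's lower leg becomes R2‖(R3+R4) = 1780 Ω, so V_mid = 27.3 × 1780/2110 = 23.03 V.
Stage 2 is itself unloaded: V_out = V_mid × R4/(R3+R4) = 23.03 × 80900/162800 = 11.4 V.

V_out ≈ 11.4 V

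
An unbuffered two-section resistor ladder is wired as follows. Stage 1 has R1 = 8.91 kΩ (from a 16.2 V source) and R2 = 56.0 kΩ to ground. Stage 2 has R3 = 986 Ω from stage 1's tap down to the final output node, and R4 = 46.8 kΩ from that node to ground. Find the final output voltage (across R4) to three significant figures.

Stage 2 presents R3+R4 = 47790 Ω as a load on stage 1's tap.
Stage 1's lower leg becomes R2‖(R3+R4) = 25780 Ω, so V_mid = 16.2 × 25780/34690 = 12.04 V.
Stage 2 is itself unloaded: V_out = V_mid × R4/(R3+R4) = 12.04 × 46800/47790 = 11.8 V.

V_out ≈ 11.8 V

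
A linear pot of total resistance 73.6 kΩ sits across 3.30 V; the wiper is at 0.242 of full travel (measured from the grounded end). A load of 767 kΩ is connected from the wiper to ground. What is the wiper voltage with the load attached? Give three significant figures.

The wiper splits the pot into (1−α)R = 55.79 kΩ above and αR = 17.81 kΩ below.
Lower section ‖ load = 17.41 kΩ.
V_wiper = 3.30 × 17.41/(55.79 + 17.41) = 0.785 V.

V ≈ 0.785 V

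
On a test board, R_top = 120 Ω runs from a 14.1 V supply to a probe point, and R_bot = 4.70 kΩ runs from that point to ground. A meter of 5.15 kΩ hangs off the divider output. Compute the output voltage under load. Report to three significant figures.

The load sits in parallel with R_bot: R_bot‖R_L = (4700 × 5150) / (4700 + 5150) = 2457 Ω.
V_out = 14.1 × 2457 / (120 + 2457) = 14.1 × 2457/2577 = 13.4 V.

V_out ≈ 13.4 V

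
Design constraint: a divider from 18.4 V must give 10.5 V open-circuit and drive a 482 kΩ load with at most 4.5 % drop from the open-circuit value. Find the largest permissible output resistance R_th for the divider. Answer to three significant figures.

R_th ≤ 22.7 kΩ

Loading drop = R_th/(R_th + R_L) ≤ 0.0450, so R_th ≤ R_L · ε/(1−ε) = 482 kΩ × 0.0450/0.9550 = 22.7 kΩ.
(Any R1, R2 with R2/(R1+R2) = 0.571 and R1‖R2 ≤ 22.7 kΩ will meet the spec.)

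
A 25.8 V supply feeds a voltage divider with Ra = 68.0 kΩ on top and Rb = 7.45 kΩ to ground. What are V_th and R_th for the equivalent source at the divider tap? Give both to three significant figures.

V_th is the open-circuit tap voltage: 25.8 × 7.45/(68.0 + 7.45) = 2.55 V.
With the supply zeroed, Ra and Rb appear in parallel from the tap: R_th = Ra‖Rb = (68.0 × 7.45)/75.45 = 6.71 kΩ.

V_th = 2.55 V, R_th = 6.71 kΩ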